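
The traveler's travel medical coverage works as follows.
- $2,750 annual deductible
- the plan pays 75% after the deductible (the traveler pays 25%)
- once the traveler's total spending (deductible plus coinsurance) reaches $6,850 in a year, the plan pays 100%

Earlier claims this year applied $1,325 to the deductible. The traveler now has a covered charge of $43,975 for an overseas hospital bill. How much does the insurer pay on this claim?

Deductible still to meet: $2,750 − $1,325 = $1,425.
That leaves $43,975 − $1,425 = $42,550 for coinsurance.
Traveler's 25% share of $42,550 is $10,637.50.
Traveler responsibility before any cap: $1,425 + $10,637.50 = $12,062.50.
Year-to-date out-of-pocket would reach $1,325 + $12,062.50 = $13,387.50, above the $6,850 maximum, so the traveler pays only $6,850 − $1,325 = $5,525.
The plan picks up $43,975 − $5,525 = $38,450.

$38,450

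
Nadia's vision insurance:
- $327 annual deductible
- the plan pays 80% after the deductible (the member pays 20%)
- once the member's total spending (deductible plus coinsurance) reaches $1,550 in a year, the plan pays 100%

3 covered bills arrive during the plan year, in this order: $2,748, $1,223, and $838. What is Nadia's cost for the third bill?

Claim 1 — $2,748: deductible takes $327, $2,421 remains; member's 20% is $484.20. Member pays $811.20; OOP now $811.20.
Claim 2 — $1,223: 20% coinsurance on $1,223 = $244.60. Cost to member: $244.60. OOP to date $1,055.80.
Claim 3 — $838: deductible met; 20% of $838 = $167.60. Member owes $167.60 (running OOP $1,223.40).

$167.60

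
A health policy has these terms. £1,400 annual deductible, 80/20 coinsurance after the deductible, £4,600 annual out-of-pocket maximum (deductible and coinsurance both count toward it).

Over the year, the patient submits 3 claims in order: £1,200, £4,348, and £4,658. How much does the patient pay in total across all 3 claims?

Claim 1 — £1,200: fully absorbed by the deductible. Cost to patient: £1,200. OOP to date £1,200.
Claim 2 — £4,348: deductible takes £200, £4,148 remains; patient's 20% is £829.60. Cost to patient: £1,029.60. OOP to date £2,229.60.
Claim 3 — £4,658: deductible already satisfied, so patient's share is 20% × £4,658 = £931.60. Cost to patient: £931.60. OOP to date £3,161.20.
Summing the patient's payments: £1,200 + £1,029.60 + £931.60 = £3,161.20.

£3,161.20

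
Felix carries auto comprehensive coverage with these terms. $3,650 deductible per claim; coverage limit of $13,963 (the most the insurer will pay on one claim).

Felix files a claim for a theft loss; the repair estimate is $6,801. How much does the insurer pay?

Subtract the deductible: $6,801 − $3,650 = $3,151.
$3,151 ≤ $13,963, so the limit doesn't bind; insurer pays $3,151.

$3,151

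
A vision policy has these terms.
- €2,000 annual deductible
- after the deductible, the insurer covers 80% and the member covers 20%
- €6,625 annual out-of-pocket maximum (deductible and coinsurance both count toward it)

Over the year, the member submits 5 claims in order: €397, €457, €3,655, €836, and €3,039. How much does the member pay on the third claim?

€1,647.80

Bill 1, €397: all of it applies to the deductible. Cost to member: €397. OOP to date €397.
Bill 2, €457: entire amount goes to the deductible. Cost to member: €457. OOP to date €854.
Bill 3, €3,655: €1,146 to deductible, leaving €2,509; 20% of €2,509 = €501.80. Member pays €1,647.80; OOP now €2,501.80.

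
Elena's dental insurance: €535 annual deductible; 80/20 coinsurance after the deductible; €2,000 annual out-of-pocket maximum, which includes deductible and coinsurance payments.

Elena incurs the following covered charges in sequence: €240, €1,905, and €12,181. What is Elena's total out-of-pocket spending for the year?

€2,000

Claim 1 (€240): entire amount goes to the deductible. Patient pays €240; OOP now €240.
Claim 2 (€1,905): deductible takes €295, €1,610 remains; patient's 20% is €322. Patient owes €617 (running OOP €857).
Claim 3 (€12,181): 20% coinsurance on €12,181 = €2,436.20. OOP would hit €3,293.20 > €2,000, so the cap limits the patient to €2,000 − €857 = €1,143.
Summing the patient's payments: €240 + €617 + €1,143 = €2,000.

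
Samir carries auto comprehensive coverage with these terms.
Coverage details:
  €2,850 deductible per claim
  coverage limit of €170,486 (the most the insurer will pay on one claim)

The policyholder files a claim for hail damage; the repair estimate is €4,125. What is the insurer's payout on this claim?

€1,275

After the deductible, €4,125 − €2,850 = €1,275 remains.
€1,275 ≤ €170,486, so the limit doesn't bind; insurer pays €1,275.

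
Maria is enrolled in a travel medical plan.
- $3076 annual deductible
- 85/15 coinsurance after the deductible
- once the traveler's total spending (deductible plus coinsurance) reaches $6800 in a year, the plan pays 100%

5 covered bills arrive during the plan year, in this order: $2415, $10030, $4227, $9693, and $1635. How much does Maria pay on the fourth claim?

$1453.95

Claim 1 ($2415): fully absorbed by the deductible. Cost to traveler: $2415. OOP to date $2415.
Claim 2 ($10030): $661 finishes the deductible; $9369 goes to coinsurance; traveler's 15% is $1405.35. Cost to traveler: $2066.35. OOP to date $4481.35.
Claim 3 ($4227): 15% coinsurance on $4227 = $634.05. Cost to traveler: $634.05. OOP to date $5115.40.
Claim 4 ($9693): deductible met; 15% of $9693 = $1453.95. Traveler pays $1453.95; OOP now $6569.35.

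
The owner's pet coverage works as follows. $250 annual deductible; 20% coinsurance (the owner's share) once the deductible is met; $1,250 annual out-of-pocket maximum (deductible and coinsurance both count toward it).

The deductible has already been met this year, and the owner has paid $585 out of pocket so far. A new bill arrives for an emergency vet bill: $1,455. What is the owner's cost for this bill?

$291

With the deductible met, the entire $1,455 is subject to coinsurance.
Owner's 20% share of $1,455 is $291.
Total out-of-pocket so far would be $585 + $291 = $876, below the $1,250 cap — no reduction.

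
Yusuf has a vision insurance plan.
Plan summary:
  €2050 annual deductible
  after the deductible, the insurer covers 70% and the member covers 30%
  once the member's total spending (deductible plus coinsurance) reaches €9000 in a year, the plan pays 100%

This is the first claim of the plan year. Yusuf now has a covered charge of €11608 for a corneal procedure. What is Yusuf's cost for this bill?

€4917.40

Nothing has been paid toward the €2050 deductible, so the first €2050 of this charge is applied there.
After the €2050 deductible portion, €11608 − €2050 = €9558 is subject to coinsurance.
Member's 30% share of €9558 is €2867.40.
Member responsibility before any cap: €2050 + €2867.40 = €4917.40.
Cumulative spending €0 + €4917.40 = €4917.40 stays under the €9000 maximum.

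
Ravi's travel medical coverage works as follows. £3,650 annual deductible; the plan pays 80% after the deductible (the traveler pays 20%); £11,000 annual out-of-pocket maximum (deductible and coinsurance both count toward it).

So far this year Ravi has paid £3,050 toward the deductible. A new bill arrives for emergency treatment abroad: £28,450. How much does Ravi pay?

£6,170

Remaining deductible: £3,650 − £3,050 = £600.
The remaining £27,850 (= £28,450 − £600) moves to coinsurance.
20% of £27,850 = £5,570 falls to the traveler.
That puts the traveler's cost at £600 + £5,570 = £6,170 before any cap.
Year-to-date out-of-pocket becomes £3,050 + £6,170 = £9,220, still under the £11,000 maximum, so no cap applies.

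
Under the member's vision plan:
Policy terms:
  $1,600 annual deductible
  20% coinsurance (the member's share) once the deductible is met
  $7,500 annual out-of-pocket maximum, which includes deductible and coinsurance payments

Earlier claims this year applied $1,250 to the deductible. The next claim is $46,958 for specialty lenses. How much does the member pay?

$6,250

$1,250 of the $1,600 deductible is already met, leaving $350.
That leaves $46,958 − $350 = $46,608 for coinsurance.
Member's 20% share of $46,608 is $9,321.60.
So the member owes $350 + $9,321.60 = $9,671.60 before any cap.
That would bring total out-of-pocket to $10,921.60, past the $7,500 cap. The member is capped at $7,500 − $1,250 = $6,250 on this claim.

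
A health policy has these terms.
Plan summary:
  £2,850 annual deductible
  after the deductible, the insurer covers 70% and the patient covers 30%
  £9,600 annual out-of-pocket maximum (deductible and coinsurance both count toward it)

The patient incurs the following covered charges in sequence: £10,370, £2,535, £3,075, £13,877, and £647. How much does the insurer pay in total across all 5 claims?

£20,904

#1 (£10,370): deductible takes £2,850, £7,520 remains; 30% of £7,520 = £2,256. Patient pays £5,106; OOP now £5,106. Insurer: £10,370 − £5,106 = £5,264.
#2 (£2,535): 30% coinsurance on £2,535 = £760.50. Patient pays £760.50; OOP now £5,866.50. Plan pays £2,535 − £760.50 = £1,774.50.
#3 (£3,075): deductible met; 30% of £3,075 = £922.50. Patient owes £922.50 (running OOP £6,789). Plan pays £3,075 − £922.50 = £2,152.50.
#4 (£13,877): 30% coinsurance on £13,877 = £4,163.10. OOP would hit £10,952.10 > £9,600, so the cap limits the patient to £9,600 − £6,789 = £2,811. Plan pays £13,877 − £2,811 = £11,066.
#5 (£647): deductible met; 30% of £647 = £194.10. That would push OOP to £9,794.10, over the £9,600 cap, so patient pays £9,600 − £9,600 = £0. Insurer: £647 − £0 = £647.
Insurer total: £5,264 + £1,774.50 + £2,152.50 + £11,066 + £647 = £20,904.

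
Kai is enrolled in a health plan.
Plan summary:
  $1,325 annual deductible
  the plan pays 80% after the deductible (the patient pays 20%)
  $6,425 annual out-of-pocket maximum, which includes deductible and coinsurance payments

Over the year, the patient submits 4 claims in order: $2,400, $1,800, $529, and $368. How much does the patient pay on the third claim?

$105.80

Claim 1 ($2,400): $1,325 to deductible, leaving $1,075; coinsurance $1,075 × 20% = $215. Patient pays $1,540; OOP now $1,540.
Claim 2 ($1,800): 20% coinsurance on $1,800 = $360. Patient owes $360 (running OOP $1,900).
Claim 3 ($529): deductible met; 20% of $529 = $105.80. Patient pays $105.80; OOP now $2,005.80.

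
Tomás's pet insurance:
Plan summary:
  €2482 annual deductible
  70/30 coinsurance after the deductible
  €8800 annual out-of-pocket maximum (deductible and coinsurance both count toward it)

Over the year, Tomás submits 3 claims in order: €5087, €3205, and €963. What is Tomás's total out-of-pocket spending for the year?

Bill 1, €5087: deductible takes €2482, €2605 remains; coinsurance €2605 × 30% = €781.50. Owner owes €3263.50 (running OOP €3263.50).
Bill 2, €3205: deductible met; 30% of €3205 = €961.50. Owner owes €961.50 (running OOP €4225).
Bill 3, €963: deductible already satisfied, so owner's share is 30% × €963 = €288.90. Cost to owner: €288.90. OOP to date €4513.90.
Summing the owner's payments: €3263.50 + €961.50 + €288.90 = €4513.90.

€4513.90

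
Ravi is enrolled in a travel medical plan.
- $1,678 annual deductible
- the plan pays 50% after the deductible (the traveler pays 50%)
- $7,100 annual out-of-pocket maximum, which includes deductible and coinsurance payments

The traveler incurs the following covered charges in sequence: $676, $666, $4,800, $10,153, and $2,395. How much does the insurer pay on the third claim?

Claim 1 — $676: fully absorbed by the deductible. Traveler owes $676 (running OOP $676). Plan pays $676 − $676 = $0.
Claim 2 — $666: fully absorbed by the deductible. Traveler pays $666; OOP now $1,342. Plan pays $666 − $666 = $0.
Claim 3 — $4,800: $336 finishes the deductible; $4,464 goes to coinsurance; traveler's 50% is $2,232. Traveler pays $2,568; OOP now $3,910. Insurer: $4,800 − $2,568 = $2,232.

$2,232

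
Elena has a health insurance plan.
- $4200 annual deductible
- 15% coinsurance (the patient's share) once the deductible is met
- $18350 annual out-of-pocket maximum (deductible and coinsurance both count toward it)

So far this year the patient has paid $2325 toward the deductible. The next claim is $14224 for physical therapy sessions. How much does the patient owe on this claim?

$3727.35

Deductible still to meet: $4200 − $2325 = $1875.
That leaves $14224 − $1875 = $12349 for coinsurance.
15% of $12349 = $1852.35 falls to the patient.
Patient responsibility before any cap: $1875 + $1852.35 = $3727.35.
Cumulative spending $2325 + $3727.35 = $6052.35 stays under the $18350 maximum.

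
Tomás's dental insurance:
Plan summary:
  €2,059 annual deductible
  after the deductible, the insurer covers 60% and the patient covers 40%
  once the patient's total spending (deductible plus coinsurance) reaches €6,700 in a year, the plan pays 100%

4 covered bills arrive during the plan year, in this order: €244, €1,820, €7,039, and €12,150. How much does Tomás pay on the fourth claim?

#1 (€244): all of it applies to the deductible. Patient owes €244 (running OOP €244).
#2 (€1,820): deductible takes €1,815, €5 remains; patient's 40% is €2. Cost to patient: €1,817. OOP to date €2,061.
#3 (€7,039): deductible met; 40% of €7,039 = €2,815.60. Patient pays €2,815.60; OOP now €4,876.60.
#4 (€12,150): 40% coinsurance on €12,150 = €4,860. That would push OOP to €9,736.60, over the €6,700 cap, so patient pays €6,700 − €4,876.60 = €1,823.40.

€1,823.40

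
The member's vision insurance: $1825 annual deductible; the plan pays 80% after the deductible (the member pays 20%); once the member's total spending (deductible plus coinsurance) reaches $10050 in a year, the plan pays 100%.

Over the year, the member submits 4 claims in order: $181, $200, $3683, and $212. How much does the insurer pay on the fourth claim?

$169.60

#1 ($181): fully absorbed by the deductible. Member owes $181 (running OOP $181). Plan pays $181 − $181 = $0.
#2 ($200): fully absorbed by the deductible. Member owes $200 (running OOP $381). Insurer: $200 − $200 = $0.
#3 ($3683): $1444 finishes the deductible; $2239 goes to coinsurance; member's 20% is $447.80. Cost to member: $1891.80. OOP to date $2272.80. Insurer: $3683 − $1891.80 = $1791.20.
#4 ($212): 20% coinsurance on $212 = $42.40. Member owes $42.40 (running OOP $2315.20). Insurer: $212 − $42.40 = $169.60.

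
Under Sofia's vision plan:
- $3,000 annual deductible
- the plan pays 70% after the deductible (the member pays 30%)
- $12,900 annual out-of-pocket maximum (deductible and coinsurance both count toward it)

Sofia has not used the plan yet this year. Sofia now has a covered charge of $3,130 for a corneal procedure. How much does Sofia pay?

$3,039

Nothing has been paid toward the $3,000 deductible, so the first $3,000 of this charge is applied there.
That leaves $3,130 − $3,000 = $130 for coinsurance.
Coinsurance: $130 × 30% = $39.
So the member owes $3,000 + $39 = $3,039 before any cap.
Cumulative spending $0 + $3,039 = $3,039 stays under the $12,900 maximum.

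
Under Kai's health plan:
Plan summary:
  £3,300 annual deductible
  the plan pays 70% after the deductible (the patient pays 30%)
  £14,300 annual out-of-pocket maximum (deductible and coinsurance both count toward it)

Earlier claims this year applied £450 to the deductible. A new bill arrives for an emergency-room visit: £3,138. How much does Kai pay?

£2,936.40

Remaining deductible: £3,300 − £450 = £2,850.
After the £2,850 deductible portion, £3,138 − £2,850 = £288 is subject to coinsurance.
Patient's 30% share of £288 is £86.40.
So the patient owes £2,850 + £86.40 = £2,936.40 before any cap.
Total out-of-pocket so far would be £450 + £2,936.40 = £3,386.40, below the £14,300 cap — no reduction.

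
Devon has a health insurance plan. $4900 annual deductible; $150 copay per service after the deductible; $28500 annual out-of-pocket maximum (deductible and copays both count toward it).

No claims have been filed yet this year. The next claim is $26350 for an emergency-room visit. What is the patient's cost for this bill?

Nothing has been paid toward the $4900 deductible, so the first $4900 of this charge is applied there.
The remaining $21450 (= $26350 − $4900) moves to the copay.
Copay on this service: $150.
So the patient owes $4900 + $150 = $5050 before any cap.
Year-to-date out-of-pocket becomes $0 + $5050 = $5050, still under the $28500 maximum, so no cap applies.

$5050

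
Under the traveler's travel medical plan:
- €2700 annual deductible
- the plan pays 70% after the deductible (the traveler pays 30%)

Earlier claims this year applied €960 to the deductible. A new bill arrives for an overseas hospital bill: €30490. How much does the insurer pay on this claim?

€20125

Remaining deductible: €2700 − €960 = €1740.
That leaves €30490 − €1740 = €28750 for coinsurance.
Traveler's 30% share of €28750 is €8625.
So the traveler owes €1740 + €8625 = €10365.
Insurer pays the balance: €30490 − €10365 = €20125.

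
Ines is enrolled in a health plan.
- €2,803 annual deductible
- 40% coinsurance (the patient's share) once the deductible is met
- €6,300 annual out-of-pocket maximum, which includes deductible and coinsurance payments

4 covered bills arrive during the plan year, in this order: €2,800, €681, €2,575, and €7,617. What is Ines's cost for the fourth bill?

€2,195.80

Claim 1 — €2,800: all of it applies to the deductible. Patient pays €2,800; OOP now €2,800.
Claim 2 — €681: €3 finishes the deductible; €678 goes to coinsurance; coinsurance €678 × 40% = €271.20. Patient owes €274.20 (running OOP €3,074.20).
Claim 3 — €2,575: deductible already satisfied, so patient's share is 40% × €2,575 = €1,030. Patient owes €1,030 (running OOP €4,104.20).
Claim 4 — €7,617: deductible already satisfied, so patient's share is 40% × €7,617 = €3,046.80. That would push OOP to €7,151, over the €6,300 cap, so patient pays €6,300 − €4,104.20 = €2,195.80.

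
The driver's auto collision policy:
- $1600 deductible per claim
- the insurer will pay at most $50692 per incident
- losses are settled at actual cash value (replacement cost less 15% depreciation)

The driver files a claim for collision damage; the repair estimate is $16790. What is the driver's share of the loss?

Actual cash value after 15% depreciation: $16790 × 85% = $14271.50.
Subtract the deductible: $14271.50 − $1600 = $12671.50.
$12671.50 is within the $50692 limit, so the insurer pays $12671.50.
The driver bears the rest of the original loss: $16790 − $12671.50 = $4118.50.

$4118.50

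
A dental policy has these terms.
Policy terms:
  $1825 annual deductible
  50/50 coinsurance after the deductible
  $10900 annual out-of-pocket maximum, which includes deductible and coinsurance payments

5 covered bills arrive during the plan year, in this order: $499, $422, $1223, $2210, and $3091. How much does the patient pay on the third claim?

$1063.50

Claim 1 ($499): fully absorbed by the deductible. Patient owes $499 (running OOP $499).
Claim 2 ($422): all of it applies to the deductible. Patient owes $422 (running OOP $921).
Claim 3 ($1223): deductible takes $904, $319 remains; coinsurance $319 × 50% = $159.50. Patient pays $1063.50; OOP now $1984.50.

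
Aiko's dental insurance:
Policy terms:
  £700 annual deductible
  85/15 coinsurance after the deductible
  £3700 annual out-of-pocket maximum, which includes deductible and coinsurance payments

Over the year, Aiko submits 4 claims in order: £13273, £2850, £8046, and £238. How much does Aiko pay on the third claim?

#1 (£13273): deductible takes £700, £12573 remains; patient's 15% is £1885.95. Patient owes £2585.95 (running OOP £2585.95).
#2 (£2850): deductible already satisfied, so patient's share is 15% × £2850 = £427.50. Cost to patient: £427.50. OOP to date £3013.45.
#3 (£8046): deductible met; 15% of £8046 = £1206.90. Adding that to £3013.45 gives £4220.35, past the £3700 cap; patient pays only £3700 − £3013.45 = £686.55.

£686.55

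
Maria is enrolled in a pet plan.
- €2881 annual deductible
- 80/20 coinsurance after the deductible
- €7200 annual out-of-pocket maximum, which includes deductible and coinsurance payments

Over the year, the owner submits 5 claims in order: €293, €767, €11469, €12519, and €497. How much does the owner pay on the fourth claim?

€2389.40

Claim 1 (€293): all of it applies to the deductible. Owner pays €293; OOP now €293.
Claim 2 (€767): entire amount goes to the deductible. Owner owes €767 (running OOP €1060).
Claim 3 (€11469): €1821 finishes the deductible; €9648 goes to coinsurance; 20% of €9648 = €1929.60. Owner owes €3750.60 (running OOP €4810.60).
Claim 4 (€12519): 20% coinsurance on €12519 = €2503.80. OOP would hit €7314.40 > €7200, so the cap limits the owner to €7200 − €4810.60 = €2389.40.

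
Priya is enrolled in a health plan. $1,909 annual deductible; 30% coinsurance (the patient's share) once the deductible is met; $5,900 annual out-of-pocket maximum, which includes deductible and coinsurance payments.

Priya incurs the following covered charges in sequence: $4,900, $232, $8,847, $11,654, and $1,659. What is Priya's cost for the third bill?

$2,654.10

#1 ($4,900): $1,909 to deductible, leaving $2,991; patient's 30% is $897.30. Patient owes $2,806.30 (running OOP $2,806.30).
#2 ($232): deductible met; 30% of $232 = $69.60. Cost to patient: $69.60. OOP to date $2,875.90.
#3 ($8,847): 30% coinsurance on $8,847 = $2,654.10. Patient pays $2,654.10; OOP now $5,530.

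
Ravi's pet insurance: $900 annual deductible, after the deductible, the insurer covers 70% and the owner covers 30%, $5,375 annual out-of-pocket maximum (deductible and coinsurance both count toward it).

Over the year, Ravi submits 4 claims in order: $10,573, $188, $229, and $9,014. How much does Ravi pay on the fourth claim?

Claim 1 — $10,573: $900 to deductible, leaving $9,673; owner's 30% is $2,901.90. Cost to owner: $3,801.90. OOP to date $3,801.90.
Claim 2 — $188: 30% coinsurance on $188 = $56.40. Owner pays $56.40; OOP now $3,858.30.
Claim 3 — $229: 30% coinsurance on $229 = $68.70. Cost to owner: $68.70. OOP to date $3,927.
Claim 4 — $9,014: deductible already satisfied, so owner's share is 30% × $9,014 = $2,704.20. Adding that to $3,927 gives $6,631.20, past the $5,375 cap; owner pays only $5,375 − $3,927 = $1,448.

$1,448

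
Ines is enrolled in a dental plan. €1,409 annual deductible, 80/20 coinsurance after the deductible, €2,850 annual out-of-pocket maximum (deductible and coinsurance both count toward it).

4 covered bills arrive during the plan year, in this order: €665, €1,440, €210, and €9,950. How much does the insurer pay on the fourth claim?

€8,690.20

Claim 1 (€665): fully absorbed by the deductible. Patient owes €665 (running OOP €665). Insurer: €665 − €665 = €0.
Claim 2 (€1,440): €744 to deductible, leaving €696; coinsurance €696 × 20% = €139.20. Patient pays €883.20; OOP now €1,548.20. Plan pays €1,440 − €883.20 = €556.80.
Claim 3 (€210): deductible already satisfied, so patient's share is 20% × €210 = €42. Patient owes €42 (running OOP €1,590.20). Insurer: €210 − €42 = €168.
Claim 4 (€9,950): deductible met; 20% of €9,950 = €1,990. That would push OOP to €3,580.20, over the €2,850 cap, so patient pays €2,850 − €1,590.20 = €1,259.80. Plan pays €9,950 − €1,259.80 = €8,690.20.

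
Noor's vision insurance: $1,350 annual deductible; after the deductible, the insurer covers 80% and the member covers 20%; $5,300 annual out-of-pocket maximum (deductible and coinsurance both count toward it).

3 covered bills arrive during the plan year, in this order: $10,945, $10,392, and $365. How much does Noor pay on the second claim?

Claim 1 ($10,945): $1,350 finishes the deductible; $9,595 goes to coinsurance; member's 20% is $1,919. Cost to member: $3,269. OOP to date $3,269.
Claim 2 ($10,392): 20% coinsurance on $10,392 = $2,078.40. Adding that to $3,269 gives $5,347.40, past the $5,300 cap; member pays only $5,300 − $3,269 = $2,031.

$2,031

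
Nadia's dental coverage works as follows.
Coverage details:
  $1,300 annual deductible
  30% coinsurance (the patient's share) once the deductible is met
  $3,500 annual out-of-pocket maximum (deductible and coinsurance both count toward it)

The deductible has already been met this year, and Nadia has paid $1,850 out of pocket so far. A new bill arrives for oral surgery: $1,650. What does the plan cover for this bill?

The deductible is already satisfied, so the full bill goes to coinsurance.
Coinsurance: $1,650 × 30% = $495.
Year-to-date out-of-pocket becomes $1,850 + $495 = $2,345, still under the $3,500 maximum, so no cap applies.
The insurer covers the remainder: $1,650 − $495 = $1,155.

$1,155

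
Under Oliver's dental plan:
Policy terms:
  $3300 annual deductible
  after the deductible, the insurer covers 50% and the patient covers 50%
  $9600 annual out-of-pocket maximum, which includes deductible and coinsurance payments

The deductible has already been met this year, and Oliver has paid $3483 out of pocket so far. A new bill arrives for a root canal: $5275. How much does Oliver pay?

With the deductible met, the entire $5275 is subject to coinsurance.
50% of $5275 = $2637.50 falls to the patient.
Total out-of-pocket so far would be $3483 + $2637.50 = $6120.50, below the $9600 cap — no reduction.

$2637.50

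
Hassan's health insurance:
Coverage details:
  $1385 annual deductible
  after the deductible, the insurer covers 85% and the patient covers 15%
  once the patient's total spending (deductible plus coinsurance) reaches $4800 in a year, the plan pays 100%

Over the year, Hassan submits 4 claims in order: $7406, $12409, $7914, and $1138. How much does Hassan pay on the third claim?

Claim 1 ($7406): $1385 finishes the deductible; $6021 goes to coinsurance; 15% of $6021 = $903.15. Patient owes $2288.15 (running OOP $2288.15).
Claim 2 ($12409): deductible met; 15% of $12409 = $1861.35. Cost to patient: $1861.35. OOP to date $4149.50.
Claim 3 ($7914): 15% coinsurance on $7914 = $1187.10. Adding that to $4149.50 gives $5336.60, past the $4800 cap; patient pays only $4800 − $4149.50 = $650.50.

$650.50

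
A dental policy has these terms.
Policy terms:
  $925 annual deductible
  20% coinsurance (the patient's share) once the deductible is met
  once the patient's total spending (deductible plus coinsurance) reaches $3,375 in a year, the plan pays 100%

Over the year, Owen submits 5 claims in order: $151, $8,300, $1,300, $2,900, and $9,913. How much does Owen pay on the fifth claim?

$104.80

Claim 1 ($151): all of it applies to the deductible. Patient owes $151 (running OOP $151).
Claim 2 ($8,300): $774 finishes the deductible; $7,526 goes to coinsurance; patient's 20% is $1,505.20. Cost to patient: $2,279.20. OOP to date $2,430.20.
Claim 3 ($1,300): deductible met; 20% of $1,300 = $260. Cost to patient: $260. OOP to date $2,690.20.
Claim 4 ($2,900): 20% coinsurance on $2,900 = $580. Cost to patient: $580. OOP to date $3,270.20.
Claim 5 ($9,913): deductible met; 20% of $9,913 = $1,982.60. Adding that to $3,270.20 gives $5,252.80, past the $3,375 cap; patient pays only $3,375 − $3,270.20 = $104.80.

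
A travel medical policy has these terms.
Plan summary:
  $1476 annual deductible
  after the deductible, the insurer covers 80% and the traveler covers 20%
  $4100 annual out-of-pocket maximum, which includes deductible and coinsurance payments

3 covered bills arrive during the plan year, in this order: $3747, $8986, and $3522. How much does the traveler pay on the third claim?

$372.60

Claim 1 ($3747): $1476 to deductible, leaving $2271; traveler's 20% is $454.20. Traveler pays $1930.20; OOP now $1930.20.
Claim 2 ($8986): deductible met; 20% of $8986 = $1797.20. Traveler pays $1797.20; OOP now $3727.40.
Claim 3 ($3522): deductible already satisfied, so traveler's share is 20% × $3522 = $704.40. That would push OOP to $4431.80, over the $4100 cap, so traveler pays $4100 − $3727.40 = $372.60.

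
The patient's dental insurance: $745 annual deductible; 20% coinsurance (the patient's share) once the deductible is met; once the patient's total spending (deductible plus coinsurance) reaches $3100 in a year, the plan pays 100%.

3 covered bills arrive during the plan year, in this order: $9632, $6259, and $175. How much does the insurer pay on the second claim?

$5681.40

Claim 1 ($9632): deductible takes $745, $8887 remains; patient's 20% is $1777.40. Patient owes $2522.40 (running OOP $2522.40). Insurer: $9632 − $2522.40 = $7109.60.
Claim 2 ($6259): 20% coinsurance on $6259 = $1251.80. Adding that to $2522.40 gives $3774.20, past the $3100 cap; patient pays only $3100 − $2522.40 = $577.60. Plan pays $6259 − $577.60 = $5681.40.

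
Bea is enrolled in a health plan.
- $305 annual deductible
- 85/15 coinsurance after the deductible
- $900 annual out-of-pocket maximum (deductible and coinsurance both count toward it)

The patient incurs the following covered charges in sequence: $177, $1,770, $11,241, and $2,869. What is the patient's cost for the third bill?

$348.70

Claim 1 — $177: all of it applies to the deductible. Patient pays $177; OOP now $177.
Claim 2 — $1,770: $128 to deductible, leaving $1,642; patient's 15% is $246.30. Patient owes $374.30 (running OOP $551.30).
Claim 3 — $11,241: deductible already satisfied, so patient's share is 15% × $11,241 = $1,686.15. Adding that to $551.30 gives $2,237.45, past the $900 cap; patient pays only $900 − $551.30 = $348.70.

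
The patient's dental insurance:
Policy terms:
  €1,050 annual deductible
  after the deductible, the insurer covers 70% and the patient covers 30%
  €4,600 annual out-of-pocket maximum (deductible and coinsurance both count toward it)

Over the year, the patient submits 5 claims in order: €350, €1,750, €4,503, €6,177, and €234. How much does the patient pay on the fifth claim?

€31

#1 (€350): all of it applies to the deductible. Cost to patient: €350. OOP to date €350.
#2 (€1,750): €700 to deductible, leaving €1,050; 30% of €1,050 = €315. Patient owes €1,015 (running OOP €1,365).
#3 (€4,503): 30% coinsurance on €4,503 = €1,350.90. Cost to patient: €1,350.90. OOP to date €2,715.90.
#4 (€6,177): deductible met; 30% of €6,177 = €1,853.10. Cost to patient: €1,853.10. OOP to date €4,569.
#5 (€234): 30% coinsurance on €234 = €70.20. Adding that to €4,569 gives €4,639.20, past the €4,600 cap; patient pays only €4,600 − €4,569 = €31.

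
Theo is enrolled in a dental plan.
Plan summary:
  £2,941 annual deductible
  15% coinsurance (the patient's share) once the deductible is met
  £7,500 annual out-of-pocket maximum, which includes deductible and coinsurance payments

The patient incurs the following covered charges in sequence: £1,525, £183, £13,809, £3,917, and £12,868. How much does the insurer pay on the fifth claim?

£10,937.80

Bill 1, £1,525: all of it applies to the deductible. Patient owes £1,525 (running OOP £1,525). Plan pays £1,525 − £1,525 = £0.
Bill 2, £183: entire amount goes to the deductible. Patient pays £183; OOP now £1,708. Insurer: £183 − £183 = £0.
Bill 3, £13,809: deductible takes £1,233, £12,576 remains; patient's 15% is £1,886.40. Patient pays £3,119.40; OOP now £4,827.40. Plan pays £13,809 − £3,119.40 = £10,689.60.
Bill 4, £3,917: deductible already satisfied, so patient's share is 15% × £3,917 = £587.55. Patient owes £587.55 (running OOP £5,414.95). Plan pays £3,917 − £587.55 = £3,329.45.
Bill 5, £12,868: deductible met; 15% of £12,868 = £1,930.20. Cost to patient: £1,930.20. OOP to date £7,345.15. Insurer: £12,868 − £1,930.20 = £10,937.80.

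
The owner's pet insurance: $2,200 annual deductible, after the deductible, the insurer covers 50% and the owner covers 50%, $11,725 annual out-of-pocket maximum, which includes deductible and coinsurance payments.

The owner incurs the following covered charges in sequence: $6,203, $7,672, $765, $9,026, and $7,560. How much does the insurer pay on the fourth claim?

Claim 1 ($6,203): $2,200 finishes the deductible; $4,003 goes to coinsurance; coinsurance $4,003 × 50% = $2,001.50. Cost to owner: $4,201.50. OOP to date $4,201.50. Insurer: $6,203 − $4,201.50 = $2,001.50.
Claim 2 ($7,672): deductible already satisfied, so owner's share is 50% × $7,672 = $3,836. Owner pays $3,836; OOP now $8,037.50. Plan pays $7,672 − $3,836 = $3,836.
Claim 3 ($765): deductible already satisfied, so owner's share is 50% × $765 = $382.50. Owner pays $382.50; OOP now $8,420. Insurer: $765 − $382.50 = $382.50.
Claim 4 ($9,026): 50% coinsurance on $9,026 = $4,513. OOP would hit $12,933 > $11,725, so the cap limits the owner to $11,725 − $8,420 = $3,305. Insurer: $9,026 − $3,305 = $5,721.

$5,721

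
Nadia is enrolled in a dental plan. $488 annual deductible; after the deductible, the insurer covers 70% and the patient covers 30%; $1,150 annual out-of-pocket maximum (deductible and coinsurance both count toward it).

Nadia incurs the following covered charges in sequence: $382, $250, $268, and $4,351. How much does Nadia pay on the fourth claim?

Claim 1 — $382: fully absorbed by the deductible. Patient pays $382; OOP now $382.
Claim 2 — $250: deductible takes $106, $144 remains; patient's 30% is $43.20. Cost to patient: $149.20. OOP to date $531.20.
Claim 3 — $268: 30% coinsurance on $268 = $80.40. Patient owes $80.40 (running OOP $611.60).
Claim 4 — $4,351: deductible already satisfied, so patient's share is 30% × $4,351 = $1,305.30. OOP would hit $1,916.90 > $1,150, so the cap limits the patient to $1,150 − $611.60 = $538.40.

$538.40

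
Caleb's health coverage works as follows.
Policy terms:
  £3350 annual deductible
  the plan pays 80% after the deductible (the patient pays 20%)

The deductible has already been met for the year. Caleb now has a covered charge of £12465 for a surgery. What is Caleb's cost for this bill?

With the deductible met, the entire £12465 is subject to coinsurance.
Patient's 20% share of £12465 is £2493.

£2493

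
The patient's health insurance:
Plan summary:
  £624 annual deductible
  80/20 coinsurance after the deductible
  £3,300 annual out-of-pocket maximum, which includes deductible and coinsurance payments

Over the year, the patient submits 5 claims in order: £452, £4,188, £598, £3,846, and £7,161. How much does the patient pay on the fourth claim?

Claim 1 (£452): entire amount goes to the deductible. Patient owes £452 (running OOP £452).
Claim 2 (£4,188): deductible takes £172, £4,016 remains; patient's 20% is £803.20. Patient pays £975.20; OOP now £1,427.20.
Claim 3 (£598): 20% coinsurance on £598 = £119.60. Patient pays £119.60; OOP now £1,546.80.
Claim 4 (£3,846): 20% coinsurance on £3,846 = £769.20. Patient pays £769.20; OOP now £2,316.

£769.20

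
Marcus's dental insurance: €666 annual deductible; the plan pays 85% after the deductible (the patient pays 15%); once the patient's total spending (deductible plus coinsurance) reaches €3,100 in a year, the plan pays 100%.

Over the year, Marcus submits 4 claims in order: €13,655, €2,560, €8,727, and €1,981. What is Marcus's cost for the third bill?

€101.65

Claim 1 (€13,655): €666 finishes the deductible; €12,989 goes to coinsurance; 15% of €12,989 = €1,948.35. Cost to patient: €2,614.35. OOP to date €2,614.35.
Claim 2 (€2,560): deductible already satisfied, so patient's share is 15% × €2,560 = €384. Patient owes €384 (running OOP €2,998.35).
Claim 3 (€8,727): deductible met; 15% of €8,727 = €1,309.05. Adding that to €2,998.35 gives €4,307.40, past the €3,100 cap; patient pays only €3,100 − €2,998.35 = €101.65.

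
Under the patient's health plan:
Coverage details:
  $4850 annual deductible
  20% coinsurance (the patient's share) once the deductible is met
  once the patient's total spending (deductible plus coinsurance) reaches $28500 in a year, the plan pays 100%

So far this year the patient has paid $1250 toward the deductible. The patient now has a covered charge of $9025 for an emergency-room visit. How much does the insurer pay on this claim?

$4340

$1250 of the $4850 deductible is already met, leaving $3600.
The remaining $5425 (= $9025 − $3600) moves to coinsurance.
Patient's 20% share of $5425 is $1085.
So the patient owes $3600 + $1085 = $4685 before any cap.
Cumulative spending $1250 + $4685 = $5935 stays under the $28500 maximum.
Insurer pays the balance: $9025 − $4685 = $4340.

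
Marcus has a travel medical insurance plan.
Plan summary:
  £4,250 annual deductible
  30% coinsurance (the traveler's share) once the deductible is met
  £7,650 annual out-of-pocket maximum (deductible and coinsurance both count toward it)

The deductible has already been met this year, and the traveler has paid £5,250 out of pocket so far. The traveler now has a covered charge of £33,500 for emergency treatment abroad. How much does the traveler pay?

With the deductible met, the entire £33,500 is subject to coinsurance.
Traveler's 30% share of £33,500 is £10,050.
That would bring total out-of-pocket to £15,300, past the £7,650 cap. The traveler is capped at £7,650 − £5,250 = £2,400 on this claim.

£2,400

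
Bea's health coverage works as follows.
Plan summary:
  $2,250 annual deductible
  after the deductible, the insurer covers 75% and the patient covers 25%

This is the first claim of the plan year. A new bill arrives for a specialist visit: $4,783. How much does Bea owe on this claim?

The full $2,250 deductible is still open; $2,250 of this bill applies to it.
After the $2,250 deductible portion, $4,783 − $2,250 = $2,533 is subject to coinsurance.
25% of $2,533 = $633.25 falls to the patient.
So the patient owes $2,250 + $633.25 = $2,883.25.

$2,883.25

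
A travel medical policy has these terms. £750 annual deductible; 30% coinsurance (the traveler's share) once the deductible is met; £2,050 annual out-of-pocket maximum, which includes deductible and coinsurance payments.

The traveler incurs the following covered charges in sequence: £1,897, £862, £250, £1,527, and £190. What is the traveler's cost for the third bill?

Claim 1 (£1,897): deductible takes £750, £1,147 remains; 30% of £1,147 = £344.10. Cost to traveler: £1,094.10. OOP to date £1,094.10.
Claim 2 (£862): deductible met; 30% of £862 = £258.60. Traveler owes £258.60 (running OOP £1,352.70).
Claim 3 (£250): deductible already satisfied, so traveler's share is 30% × £250 = £75. Traveler pays £75; OOP now £1,427.70.

£75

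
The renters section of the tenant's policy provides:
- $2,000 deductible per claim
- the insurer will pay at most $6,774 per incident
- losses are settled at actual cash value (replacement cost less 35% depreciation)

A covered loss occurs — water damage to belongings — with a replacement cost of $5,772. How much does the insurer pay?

Depreciate 35%: the covered value is $5,772 × 0.65 = $3,751.80.
After the deductible, $3,751.80 − $2,000 = $1,751.80 remains.
$1,751.80 ≤ $6,774, so the limit doesn't bind; insurer pays $1,751.80.

$1,751.80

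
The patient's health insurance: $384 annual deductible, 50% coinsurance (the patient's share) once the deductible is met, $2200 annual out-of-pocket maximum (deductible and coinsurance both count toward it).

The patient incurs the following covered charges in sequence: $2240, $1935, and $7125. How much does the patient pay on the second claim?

Claim 1 — $2240: $384 finishes the deductible; $1856 goes to coinsurance; coinsurance $1856 × 50% = $928. Cost to patient: $1312. OOP to date $1312.
Claim 2 — $1935: 50% coinsurance on $1935 = $967.50. That would push OOP to $2279.50, over the $2200 cap, so patient pays $2200 − $1312 = $888.

$888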